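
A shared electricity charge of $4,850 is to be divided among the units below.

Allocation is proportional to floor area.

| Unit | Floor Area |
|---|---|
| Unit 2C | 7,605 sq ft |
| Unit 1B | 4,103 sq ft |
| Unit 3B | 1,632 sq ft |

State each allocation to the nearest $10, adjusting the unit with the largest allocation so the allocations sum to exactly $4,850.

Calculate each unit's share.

Unit 2C: $2,770 · Unit 1B: $1,490 · Unit 3B: $590

Sum of floor area: 13,340.
Raw shares: Unit 2C 7,605/13,340 × $4,850 = 2,764.94; Unit 1B 4,103/13,340 × $4,850 = 1,491.72; Unit 3B 1,632/13,340 × $4,850 = 593.34.
At nearest $10: Unit 2C $2,760; Unit 1B $1,490; Unit 3B $590. Sum = $4,840.
Difference $4,850 − $4,840 = +$10 applied to largest allocation (Unit 2C): Unit 2C becomes $2,770.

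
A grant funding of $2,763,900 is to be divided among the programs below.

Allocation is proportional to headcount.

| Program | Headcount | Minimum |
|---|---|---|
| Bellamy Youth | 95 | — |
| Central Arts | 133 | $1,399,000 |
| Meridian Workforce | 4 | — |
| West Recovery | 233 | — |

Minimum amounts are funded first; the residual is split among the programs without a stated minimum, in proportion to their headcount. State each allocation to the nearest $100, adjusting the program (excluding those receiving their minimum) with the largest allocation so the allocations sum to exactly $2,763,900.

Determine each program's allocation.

Minimums first: Central Arts $1,399,000. Residual $1,364,900.
Residual split over remaining headcount 332: Bellamy Youth 390,558.73 → $390,600; Meridian Workforce 16,444.58 → $16,400; West Recovery 957,896.69 → $957,900.

Bellamy Youth: $390,600 · Central Arts: $1,399,000 · Meridian Workforce: $16,400 · West Recovery: $957,900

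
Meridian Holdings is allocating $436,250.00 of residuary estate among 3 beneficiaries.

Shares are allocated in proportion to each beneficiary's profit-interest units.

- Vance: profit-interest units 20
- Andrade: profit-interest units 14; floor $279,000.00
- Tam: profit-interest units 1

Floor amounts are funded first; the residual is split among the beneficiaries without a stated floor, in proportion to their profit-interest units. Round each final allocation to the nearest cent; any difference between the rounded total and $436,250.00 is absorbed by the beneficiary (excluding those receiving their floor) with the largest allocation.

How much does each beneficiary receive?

Fund the minimums — Andrade $279,000.00. Residual $157,250.00.
Residual split over remaining profit-interest units 21: Vance 149,761.9048 → $149,761.90; Tam 7,488.0952 → $7,488.10.

Vance: $149,761.90 | Andrade: $279,000.00 | Tam: $7,488.10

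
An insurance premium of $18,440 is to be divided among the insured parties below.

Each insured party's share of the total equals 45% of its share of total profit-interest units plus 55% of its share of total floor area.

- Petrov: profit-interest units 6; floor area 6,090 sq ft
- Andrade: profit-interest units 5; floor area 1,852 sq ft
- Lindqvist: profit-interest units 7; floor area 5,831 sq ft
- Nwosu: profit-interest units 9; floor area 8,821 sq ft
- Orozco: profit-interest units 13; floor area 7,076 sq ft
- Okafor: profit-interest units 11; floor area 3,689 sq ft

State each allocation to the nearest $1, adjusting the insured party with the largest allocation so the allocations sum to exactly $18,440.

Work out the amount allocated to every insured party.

Profit-interest units total 51; floor area total 33,359.
Composite weights (45% profit-interest units + 55% floor area): Petrov 0.1533; Andrade 0.0747; Lindqvist 0.1579; Nwosu 0.2248; Orozco 0.2314; Okafor 0.1579.
Raw shares: Petrov 2,827.75; Andrade 1,376.59; Lindqvist 2,911.72; Nwosu 4,146.17; Orozco 4,266.46; Okafor 2,911.32.
After rounding ($1): Petrov $2,828; Andrade $1,377; Lindqvist $2,912; Nwosu $4,146; Orozco $4,266; Okafor $2,911. Sum = $18,440.
No rounding difference to absorb.

Petrov: $2,828 · Andrade: $1,377 · Lindqvist: $2,912 · Nwosu: $4,146 · Orozco: $4,266 · Okafor: $2,911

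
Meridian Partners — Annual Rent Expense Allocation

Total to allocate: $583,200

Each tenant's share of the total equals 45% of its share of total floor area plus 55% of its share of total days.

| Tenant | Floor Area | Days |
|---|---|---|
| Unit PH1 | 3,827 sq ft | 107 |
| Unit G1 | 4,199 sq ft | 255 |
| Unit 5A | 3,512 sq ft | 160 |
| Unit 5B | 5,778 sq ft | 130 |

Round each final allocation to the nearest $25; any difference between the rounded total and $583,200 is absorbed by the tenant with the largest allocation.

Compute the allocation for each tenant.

Unit PH1: $110,650 · Unit G1: $189,075 · Unit 5A: $131,950 · Unit 5B: $151,525

Floor area total 17,316; days total 652.
Blended shares (45% floor area + 55% days): Unit PH1 0.1897; Unit G1 0.3242; Unit 5A 0.2262; Unit 5B 0.2598.
Pro-rata amounts: Unit PH1 110,641.79; Unit G1 189,090.34; Unit 5A 131,941.72; Unit 5B 151,526.15.
After rounding ($25): Unit PH1 $110,650; Unit G1 $189,100; Unit 5A $131,950; Unit 5B $151,525. Sum = $583,225.
Difference $583,200 − $583,225 = −$25 applied to largest allocation (Unit G1): Unit G1 becomes $189,075.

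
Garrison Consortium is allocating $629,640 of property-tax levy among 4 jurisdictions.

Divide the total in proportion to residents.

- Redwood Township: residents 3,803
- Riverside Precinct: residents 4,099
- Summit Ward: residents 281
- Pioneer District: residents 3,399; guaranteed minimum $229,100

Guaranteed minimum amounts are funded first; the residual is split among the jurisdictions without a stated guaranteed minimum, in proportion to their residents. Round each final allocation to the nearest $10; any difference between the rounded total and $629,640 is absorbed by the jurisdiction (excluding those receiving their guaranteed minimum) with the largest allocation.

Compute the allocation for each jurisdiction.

Minimums first: Pioneer District $229,100. Remaining pool $400,540.
Remaining pool split over remaining residents 8,183: Redwood Township 186,148.55 → $186,150; Riverside Precinct 200,637.11 → $200,640; Summit Ward 13,754.34 → $13,750.

Redwood Township: $186,150 | Riverside Precinct: $200,640 | Summit Ward: $13,750 | Pioneer District: $229,100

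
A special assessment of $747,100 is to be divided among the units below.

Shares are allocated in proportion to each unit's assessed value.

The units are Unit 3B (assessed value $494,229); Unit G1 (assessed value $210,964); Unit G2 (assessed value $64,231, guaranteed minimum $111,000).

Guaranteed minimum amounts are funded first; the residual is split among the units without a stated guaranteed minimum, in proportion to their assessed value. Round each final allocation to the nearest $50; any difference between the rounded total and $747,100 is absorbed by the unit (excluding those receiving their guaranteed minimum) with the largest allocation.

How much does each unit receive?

Fund the minimums — Unit G2 $111,000. Residual $636,100.
Residual split over remaining assessed value 705,193: Unit 3B 445,805.71 → $445,800; Unit G1 190,294.29 → $190,300.

Unit 3B: $445,800; Unit G1: $190,300; Unit G2: $111,000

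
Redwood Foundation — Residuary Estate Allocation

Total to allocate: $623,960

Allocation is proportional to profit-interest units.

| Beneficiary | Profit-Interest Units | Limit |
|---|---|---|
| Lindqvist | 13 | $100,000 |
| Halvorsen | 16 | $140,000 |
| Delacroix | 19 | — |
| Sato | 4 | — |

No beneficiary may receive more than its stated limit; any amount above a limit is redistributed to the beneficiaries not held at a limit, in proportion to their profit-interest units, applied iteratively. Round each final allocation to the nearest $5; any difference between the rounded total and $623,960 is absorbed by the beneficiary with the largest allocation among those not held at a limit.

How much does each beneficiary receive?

Lindqvist: $100,000; Halvorsen: $140,000; Delacroix: $317,185; Sato: $66,775

Profit-interest units total: 52.
Pro-rata shares before constraints: Lindqvist 155,990.00; Halvorsen 191,987.69; Delacroix 227,985.38; Sato 47,996.92.
Held at cap: Lindqvist ($100,000), Halvorsen ($140,000); remaining pool $383,960 reallocated over remaining profit-interest units 23.
Shares after redistribution: Delacroix 317,184.35 → $317,185; Sato 66,775.65 → $66,775.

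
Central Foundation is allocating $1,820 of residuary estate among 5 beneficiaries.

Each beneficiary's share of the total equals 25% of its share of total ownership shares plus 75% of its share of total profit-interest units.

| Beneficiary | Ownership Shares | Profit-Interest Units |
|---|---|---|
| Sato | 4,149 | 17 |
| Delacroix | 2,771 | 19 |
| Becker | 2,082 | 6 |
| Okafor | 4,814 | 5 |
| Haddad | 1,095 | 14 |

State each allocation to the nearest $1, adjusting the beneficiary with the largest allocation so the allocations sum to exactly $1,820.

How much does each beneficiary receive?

Totals — ownership shares 14,911, profit-interest units 61.
Combined weights (25% ownership shares + 75% profit-interest units): Sato 0.2786; Delacroix 0.2801; Becker 0.1087; Okafor 0.1422; Haddad 0.1905.
Unrounded shares: Sato 507.01; Delacroix 509.72; Becker 197.79; Okafor 258.78; Haddad 346.69.
Rounded to nearest $1: Sato $507; Delacroix $510; Becker $198; Okafor $259; Haddad $347. Sum = $1,821.
Difference $1,820 − $1,821 = −$1 applied to largest allocation (Delacroix): Delacroix becomes $509.

Sato: $507 | Delacroix: $509 | Becker: $198 | Okafor: $259 | Haddad: $347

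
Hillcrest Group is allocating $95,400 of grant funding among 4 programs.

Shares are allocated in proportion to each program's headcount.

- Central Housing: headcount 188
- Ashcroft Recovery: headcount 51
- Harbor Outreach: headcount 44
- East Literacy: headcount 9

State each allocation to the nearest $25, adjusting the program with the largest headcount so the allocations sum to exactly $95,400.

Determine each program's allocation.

Sum of headcount: 188 + 51 + 44 + 9 = 292.
Unrounded shares: Central Housing 61,421.92; Ashcroft Recovery 16,662.33; Harbor Outreach 14,375.34; East Literacy 2,940.41.
At nearest $25: Central Housing $61,425; Ashcroft Recovery $16,650; Harbor Outreach $14,375; East Literacy $2,950. Sum = $95,400.
Sum already equals the total — no adjustment.

Central Housing: $61,425; Ashcroft Recovery: $16,650; Harbor Outreach: $14,375; East Literacy: $2,950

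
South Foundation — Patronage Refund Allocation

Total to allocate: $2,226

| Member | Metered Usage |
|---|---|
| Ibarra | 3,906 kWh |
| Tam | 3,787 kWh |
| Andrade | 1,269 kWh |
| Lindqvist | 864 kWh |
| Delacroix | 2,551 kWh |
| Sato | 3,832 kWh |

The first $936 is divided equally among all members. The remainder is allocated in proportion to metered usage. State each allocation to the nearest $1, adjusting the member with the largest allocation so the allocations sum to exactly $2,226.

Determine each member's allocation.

First tranche $936 split equally: $156 each.
Remainder $1,290 by metered usage (total 16,209): Ibarra 310.86 → $311; Tam 301.39 → $301; Andrade 100.99 → $101; Lindqvist 68.76 → $69; Delacroix 203.02 → $203; Sato 304.97 → $305.
Totals: Ibarra $156 + $311 = $467; Tam $156 + $301 = $457; Andrade $156 + $101 = $257; Lindqvist $156 + $69 = $225; Delacroix $156 + $203 = $359; Sato $156 + $305 = $461.

Ibarra: $467 · Tam: $457 · Andrade: $257 · Lindqvist: $225 · Delacroix: $359 · Sato: $461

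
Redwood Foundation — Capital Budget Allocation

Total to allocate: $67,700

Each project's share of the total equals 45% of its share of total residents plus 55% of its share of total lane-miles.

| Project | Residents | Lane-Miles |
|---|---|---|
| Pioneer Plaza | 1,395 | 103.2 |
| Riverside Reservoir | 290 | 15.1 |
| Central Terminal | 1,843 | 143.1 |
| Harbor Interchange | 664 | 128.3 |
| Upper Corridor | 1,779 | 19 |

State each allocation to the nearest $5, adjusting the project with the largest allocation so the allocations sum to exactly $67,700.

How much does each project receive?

Pioneer Plaza: $16,520 · Riverside Reservoir: $2,855 · Central Terminal: $22,440 · Harbor Interchange: $15,075 · Upper Corridor: $10,810

Residents total 5,971; lane-miles total 408.7.
Composite weights (45% residents + 55% lane-miles): Pioneer Plaza 0.2440; Riverside Reservoir 0.0422; Central Terminal 0.3315; Harbor Interchange 0.2227; Upper Corridor 0.1596.
Pro-rata amounts: Pioneer Plaza 16,519.65; Riverside Reservoir 2,855.33; Central Terminal 22,440.54; Harbor Interchange 15,076.73; Upper Corridor 10,807.76.
After rounding ($5): Pioneer Plaza $16,520; Riverside Reservoir $2,855; Central Terminal $22,440; Harbor Interchange $15,075; Upper Corridor $10,810. Sum = $67,700.
Rounded total matches; no reconciliation needed.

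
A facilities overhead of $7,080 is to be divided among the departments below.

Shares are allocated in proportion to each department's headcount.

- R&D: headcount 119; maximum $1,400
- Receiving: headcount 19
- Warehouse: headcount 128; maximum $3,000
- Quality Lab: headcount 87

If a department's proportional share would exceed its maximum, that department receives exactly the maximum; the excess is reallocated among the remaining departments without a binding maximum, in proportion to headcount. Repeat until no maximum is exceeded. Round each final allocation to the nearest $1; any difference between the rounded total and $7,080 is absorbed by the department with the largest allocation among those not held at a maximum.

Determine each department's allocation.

R&D: $1,400 · Receiving: $480 · Warehouse: $3,000 · Quality Lab: $2,200

Sum of headcount: 353.
Unconstrained shares: R&D 2,386.74; Receiving 381.08; Warehouse 2,567.25; Quality Lab 1,744.93.
Capped: R&D ($1,400); remaining pool $5,680 reallocated over remaining headcount 234.
Capped: Warehouse ($3,000); remaining pool $2,680 reallocated over remaining headcount 106.
Shares after redistribution: Receiving 480.38 → $480; Quality Lab 2,199.62 → $2,200.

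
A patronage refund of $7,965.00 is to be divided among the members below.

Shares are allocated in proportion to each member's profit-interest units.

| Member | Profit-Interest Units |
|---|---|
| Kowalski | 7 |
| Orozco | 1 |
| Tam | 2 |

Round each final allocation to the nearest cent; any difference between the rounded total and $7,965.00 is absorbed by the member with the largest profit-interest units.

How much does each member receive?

Kowalski: $5,575.50; Orozco: $796.50; Tam: $1,593.00

Profit-interest units total: 7 + 1 + 2 = 10.
Unrounded shares: Kowalski 5,575.5000; Orozco 796.5000; Tam 1,593.0000.
At nearest cent: Kowalski $5,575.50; Orozco $796.50; Tam $1,593.00. Sum = $7,965.00.
Sum already equals the total — no adjustment.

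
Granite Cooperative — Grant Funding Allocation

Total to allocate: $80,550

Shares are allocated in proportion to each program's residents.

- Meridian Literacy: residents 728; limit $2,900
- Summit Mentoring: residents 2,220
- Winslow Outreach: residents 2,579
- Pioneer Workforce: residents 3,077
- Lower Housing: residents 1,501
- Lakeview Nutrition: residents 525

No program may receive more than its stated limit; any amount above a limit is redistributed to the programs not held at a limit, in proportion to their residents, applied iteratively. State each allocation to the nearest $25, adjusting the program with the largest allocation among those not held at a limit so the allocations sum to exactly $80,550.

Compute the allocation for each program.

Residents total: 10,630.
Unconstrained shares: Meridian Literacy 5,516.50; Summit Mentoring 16,822.30; Winslow Outreach 19,542.66; Pioneer Workforce 23,316.31; Lower Housing 11,373.99; Lakeview Nutrition 3,978.25.
Cap binds for Meridian Literacy ($2,900); balance $77,650 reallocated over remaining residents 9,902.
Redistributed shares: Summit Mentoring 17,408.91 → $17,400; Winslow Outreach 20,224.13 → $20,225; Pioneer Workforce 24,129.37 → $24,125; Lower Housing 11,770.62 → $11,775; Lakeview Nutrition 4,116.97 → $4,125.

Meridian Literacy: $2,900 | Summit Mentoring: $17,400 | Winslow Outreach: $20,225 | Pioneer Workforce: $24,125 | Lower Housing: $11,775 | Lakeview Nutrition: $4,125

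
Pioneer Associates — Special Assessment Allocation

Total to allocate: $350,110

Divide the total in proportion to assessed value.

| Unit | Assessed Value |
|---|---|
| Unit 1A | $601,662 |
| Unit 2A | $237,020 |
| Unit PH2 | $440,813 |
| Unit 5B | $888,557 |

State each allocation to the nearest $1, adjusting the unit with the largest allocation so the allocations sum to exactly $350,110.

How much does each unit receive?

Unit 1A: $97,160; Unit 2A: $38,275; Unit PH2: $71,185; Unit 5B: $143,490

Total assessed value = 2,168,052.
Proportional shares: Unit 1A 601,662/2,168,052 × $350,110 = 97,159.98; Unit 2A 237,020/2,168,052 × $350,110 = 38,275.41; Unit PH2 440,813/2,168,052 × $350,110 = 71,185.12; Unit 5B 888,557/2,168,052 × $350,110 = 143,489.497.
After rounding ($1): Unit 1A $97,160; Unit 2A $38,275; Unit PH2 $71,185; Unit 5B $143,489. Sum = $350,109.
Difference $350,110 − $350,109 = +$1 applied to largest allocation (Unit 5B): Unit 5B becomes $143,490.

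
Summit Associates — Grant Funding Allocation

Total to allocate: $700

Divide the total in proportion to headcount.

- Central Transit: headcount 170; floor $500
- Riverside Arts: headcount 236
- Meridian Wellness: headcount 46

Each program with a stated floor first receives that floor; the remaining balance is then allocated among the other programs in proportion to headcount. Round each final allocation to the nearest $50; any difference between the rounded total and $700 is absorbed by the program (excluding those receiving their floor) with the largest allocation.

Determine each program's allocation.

Minimums first: Central Transit $500. Remaining pool $200.
Remaining pool split over remaining headcount 282: Riverside Arts 167.38 → $150; Meridian Wellness 32.62 → $50.

Central Transit: $500 | Riverside Arts: $150 | Meridian Wellness: $50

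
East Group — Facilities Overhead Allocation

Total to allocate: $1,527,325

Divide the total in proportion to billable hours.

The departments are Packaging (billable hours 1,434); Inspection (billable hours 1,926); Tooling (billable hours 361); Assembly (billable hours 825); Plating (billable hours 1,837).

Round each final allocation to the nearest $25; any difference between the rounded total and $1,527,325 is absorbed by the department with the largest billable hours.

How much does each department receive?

Packaging: $343,125 · Inspection: $460,875 · Tooling: $86,375 · Assembly: $197,400 · Plating: $439,550

Sum of billable hours: 1,434 + 1,926 + 361 + 825 + 1,837 = 6,383.
Raw shares: Packaging 343,127.69; Inspection 460,853.51; Tooling 86,380.12; Assembly 197,406.10; Plating 439,557.58.
At nearest $25: Packaging $343,125; Inspection $460,850; Tooling $86,375; Assembly $197,400; Plating $439,550. Sum = $1,527,300.
Difference $1,527,325 − $1,527,300 = +$25 applied to largest billable hours (Inspection): Inspection becomes $460,875.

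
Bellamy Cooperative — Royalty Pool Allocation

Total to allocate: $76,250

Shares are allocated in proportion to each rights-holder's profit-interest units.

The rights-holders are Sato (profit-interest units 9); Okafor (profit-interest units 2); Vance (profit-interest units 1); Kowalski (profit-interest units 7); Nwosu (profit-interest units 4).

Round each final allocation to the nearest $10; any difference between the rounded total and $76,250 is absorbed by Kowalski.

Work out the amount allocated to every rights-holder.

Sato: $29,840 · Okafor: $6,630 · Vance: $3,320 · Kowalski: $23,200 · Nwosu: $13,260

Sum of profit-interest units: 23.
Raw shares: Sato 9/23 × $76,250 = 29,836.96; Okafor 2/23 × $76,250 = 6,630.43; Vance 1/23 × $76,250 = 3,315.22; Kowalski 7/23 × $76,250 = 23,206.52; Nwosu 4/23 × $76,250 = 13,260.87.
After rounding ($10): Sato $29,840; Okafor $6,630; Vance $3,320; Kowalski $23,210; Nwosu $13,260. Sum = $76,260.
Difference $76,250 − $76,260 = −$10 applied to Kowalski: Kowalski becomes $23,200.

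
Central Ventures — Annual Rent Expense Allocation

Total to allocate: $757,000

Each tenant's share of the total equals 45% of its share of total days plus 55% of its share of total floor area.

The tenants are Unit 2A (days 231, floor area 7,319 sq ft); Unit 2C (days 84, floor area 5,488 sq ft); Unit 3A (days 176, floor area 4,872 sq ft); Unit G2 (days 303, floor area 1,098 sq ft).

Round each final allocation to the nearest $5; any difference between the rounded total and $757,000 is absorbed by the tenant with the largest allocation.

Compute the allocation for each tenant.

Totals — days 794, floor area 18,777.
Blended shares (45% days + 55% floor area): Unit 2A 0.3453; Unit 2C 0.2084; Unit 3A 0.2425; Unit G2 0.2039.
Unrounded shares: Unit 2A 261,393.12; Unit 2C 157,726.18; Unit 3A 183,538.14; Unit G2 154,342.56.
Rounded to nearest $5: Unit 2A $261,395; Unit 2C $157,725; Unit 3A $183,540; Unit G2 $154,345. Sum = $757,005.
Difference $757,000 − $757,005 = −$5 applied to largest allocation (Unit 2A): Unit 2A becomes $261,390.

Unit 2A: $261,390; Unit 2C: $157,725; Unit 3A: $183,540; Unit G2: $154,345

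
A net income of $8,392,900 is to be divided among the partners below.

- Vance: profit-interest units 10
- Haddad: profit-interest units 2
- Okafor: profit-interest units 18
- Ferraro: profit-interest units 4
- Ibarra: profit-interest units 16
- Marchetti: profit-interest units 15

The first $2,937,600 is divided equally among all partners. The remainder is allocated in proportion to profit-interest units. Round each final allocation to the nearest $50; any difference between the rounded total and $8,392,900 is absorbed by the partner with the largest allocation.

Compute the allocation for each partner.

Vance: $1,328,900 · Haddad: $657,450 · Okafor: $2,000,300 · Ferraro: $825,300 · Ibarra: $1,832,450 · Marchetti: $1,748,500

First tranche $2,937,600 split equally: $489,600 each.
Remainder $5,455,300 by profit-interest units (total 65): Vance 839,276.92 → $839,300; Haddad 167,855.38 → $167,850; Okafor 1,510,698.46 → $1,510,700; Ferraro 335,710.77 → $335,700; Ibarra 1,342,843.08 → $1,342,850; Marchetti 1,258,915.38 → $1,258,900.
Totals: Vance $489,600 + $839,300 = $1,328,900; Haddad $489,600 + $167,850 = $657,450; Okafor $489,600 + $1,510,700 = $2,000,300; Ferraro $489,600 + $335,700 = $825,300; Ibarra $489,600 + $1,342,850 = $1,832,450; Marchetti $489,600 + $1,258,900 = $1,748,500.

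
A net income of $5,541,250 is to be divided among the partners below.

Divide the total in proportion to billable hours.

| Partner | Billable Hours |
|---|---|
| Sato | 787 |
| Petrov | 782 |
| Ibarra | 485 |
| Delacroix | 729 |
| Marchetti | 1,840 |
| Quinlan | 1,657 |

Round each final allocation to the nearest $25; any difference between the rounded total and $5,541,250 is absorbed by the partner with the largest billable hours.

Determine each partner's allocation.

Sato: $694,425 · Petrov: $690,000 · Ibarra: $427,950 · Delacroix: $643,250 · Marchetti: $1,623,550 · Quinlan: $1,462,075

Sum of billable hours: 787 + 782 + 485 + 729 + 1,840 + 1,657 = 6,280.
Pro-rata amounts: Sato 694,420.98; Petrov 690,009.16; Ibarra 427,946.86; Delacroix 643,243.83; Marchetti 1,623,550.96; Quinlan 1,462,078.22.
After rounding ($25): Sato $694,425; Petrov $690,000; Ibarra $427,950; Delacroix $643,250; Marchetti $1,623,550; Quinlan $1,462,075. Sum = $5,541,250.
No rounding difference to absorb.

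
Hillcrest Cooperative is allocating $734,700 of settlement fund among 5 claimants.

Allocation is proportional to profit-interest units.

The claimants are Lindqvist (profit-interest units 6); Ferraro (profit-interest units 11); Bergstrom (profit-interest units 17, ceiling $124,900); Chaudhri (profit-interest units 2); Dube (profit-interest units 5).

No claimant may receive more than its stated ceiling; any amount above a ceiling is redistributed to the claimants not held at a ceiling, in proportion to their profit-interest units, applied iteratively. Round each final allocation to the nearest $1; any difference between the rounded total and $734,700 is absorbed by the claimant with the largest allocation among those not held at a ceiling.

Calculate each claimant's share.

Sum of profit-interest units: 41.
Pro-rata shares before constraints: Lindqvist 107,517.07; Ferraro 197,114.63; Bergstrom 304,631.71; Chaudhri 35,839.02; Dube 89,597.56.
Capped: Bergstrom ($124,900); balance $609,800 reallocated over remaining profit-interest units 24.
Remaining shares: Lindqvist 152,450.00 → $152,450; Ferraro 279,491.67 → $279,492; Chaudhri 50,816.67 → $50,817; Dube 127,041.67 → $127,042.
Rounding difference −$1 applied to Ferraro → $279,491.

Lindqvist: $152,450 | Ferraro: $279,491 | Bergstrom: $124,900 | Chaudhri: $50,817 | Dube: $127,042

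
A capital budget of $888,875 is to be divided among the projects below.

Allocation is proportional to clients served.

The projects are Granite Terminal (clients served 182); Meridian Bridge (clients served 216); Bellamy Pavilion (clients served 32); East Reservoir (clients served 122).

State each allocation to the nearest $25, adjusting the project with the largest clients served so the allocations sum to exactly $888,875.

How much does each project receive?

Granite Terminal: $293,075 · Meridian Bridge: $347,825 · Bellamy Pavilion: $51,525 · East Reservoir: $196,450

Clients served total: 182 + 216 + 32 + 122 = 552.
Proportional shares: Granite Terminal 293,071.11; Meridian Bridge 347,820.65; Bellamy Pavilion 51,528.99; East Reservoir 196,454.26.
After rounding ($25): Granite Terminal $293,075; Meridian Bridge $347,825; Bellamy Pavilion $51,525; East Reservoir $196,450. Sum = $888,875.
No rounding difference to absorb.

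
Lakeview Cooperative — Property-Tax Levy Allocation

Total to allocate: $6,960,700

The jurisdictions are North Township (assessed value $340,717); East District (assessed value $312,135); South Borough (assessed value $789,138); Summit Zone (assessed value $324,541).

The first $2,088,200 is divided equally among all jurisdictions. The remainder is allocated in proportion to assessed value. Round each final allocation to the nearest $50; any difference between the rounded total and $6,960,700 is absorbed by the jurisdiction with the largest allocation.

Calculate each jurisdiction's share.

North Township: $1,461,850 | East District: $1,383,000 | South Borough: $2,698,650 | Summit Zone: $1,417,200

Equal tier: $2,088,200 ÷ 4 = $522,050 apiece.
Remainder $4,872,500 by assessed value (total 1,766,531): North Township 939,776.08 → $939,800; East District 860,940.33 → $860,950; South Borough 2,176,624.64 → $2,176,600; Summit Zone 895,158.94 → $895,150.
Totals: North Township $522,050 + $939,800 = $1,461,850; East District $522,050 + $860,950 = $1,383,000; South Borough $522,050 + $2,176,600 = $2,698,650; Summit Zone $522,050 + $895,150 = $1,417,200.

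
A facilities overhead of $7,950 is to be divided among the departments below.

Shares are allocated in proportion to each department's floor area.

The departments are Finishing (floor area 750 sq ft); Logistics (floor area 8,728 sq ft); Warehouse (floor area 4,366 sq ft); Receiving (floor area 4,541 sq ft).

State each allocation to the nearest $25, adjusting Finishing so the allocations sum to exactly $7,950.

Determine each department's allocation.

Finishing: $300; Logistics: $3,775; Warehouse: $1,900; Receiving: $1,975

Floor area total: 18,385.
Raw shares: Finishing 750/18,385 × $7,950 = 324.31; Logistics 8,728/18,385 × $7,950 = 3,774.14; Warehouse 4,366/18,385 × $7,950 = 1,887.94; Receiving 4,541/18,385 × $7,950 = 1,963.61.
After rounding ($25): Finishing $325; Logistics $3,775; Warehouse $1,900; Receiving $1,975. Sum = $7,975.
Difference $7,950 − $7,975 = −$25 applied to Finishing: Finishing becomes $300.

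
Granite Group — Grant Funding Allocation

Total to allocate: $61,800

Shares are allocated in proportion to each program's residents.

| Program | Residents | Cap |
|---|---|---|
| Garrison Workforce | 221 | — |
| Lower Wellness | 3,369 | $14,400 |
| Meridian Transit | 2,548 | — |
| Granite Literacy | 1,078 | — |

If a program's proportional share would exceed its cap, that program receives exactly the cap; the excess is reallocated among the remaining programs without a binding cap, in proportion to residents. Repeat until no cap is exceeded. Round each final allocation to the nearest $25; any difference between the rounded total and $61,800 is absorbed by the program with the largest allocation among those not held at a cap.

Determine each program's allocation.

Combined residents = 7,216.
Unconstrained shares: Garrison Workforce 1,892.71; Lower Wellness 28,853.13; Meridian Transit 21,821.84; Granite Literacy 9,232.32.
Capped: Lower Wellness ($14,400); residual $47,400 reallocated over remaining residents 3,847.
Remaining shares: Garrison Workforce 2,723.00 → $2,725; Meridian Transit 31,394.65 → $31,400; Granite Literacy 13,282.35 → $13,275.

Garrison Workforce: $2,725; Lower Wellness: $14,400; Meridian Transit: $31,400; Granite Literacy: $13,275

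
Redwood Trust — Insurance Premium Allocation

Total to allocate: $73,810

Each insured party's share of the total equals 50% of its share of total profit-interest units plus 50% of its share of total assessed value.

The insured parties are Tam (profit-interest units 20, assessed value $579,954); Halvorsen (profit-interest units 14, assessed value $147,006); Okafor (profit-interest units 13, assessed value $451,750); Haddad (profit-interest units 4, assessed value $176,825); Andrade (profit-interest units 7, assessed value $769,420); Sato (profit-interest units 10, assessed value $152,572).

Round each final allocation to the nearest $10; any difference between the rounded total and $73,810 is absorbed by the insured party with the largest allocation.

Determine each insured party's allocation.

Profit-interest units total 68; assessed value total 2,277,527.
Composite weights (50% profit-interest units + 50% assessed value): Tam 0.2744; Halvorsen 0.1352; Okafor 0.1948; Haddad 0.0682; Andrade 0.2204; Sato 0.1070.
Proportional shares: Tam 20,251.97; Halvorsen 9,980.17; Okafor 14,375.52; Haddad 5,036.15; Andrade 16,266.71; Sato 7,899.48.
Rounded to nearest $10: Tam $20,250; Halvorsen $9,980; Okafor $14,380; Haddad $5,040; Andrade $16,270; Sato $7,900. Sum = $73,820.
Difference $73,810 − $73,820 = −$10 applied to largest allocation (Tam): Tam becomes $20,240.

Tam: $20,240 · Halvorsen: $9,980 · Okafor: $14,380 · Haddad: $5,040 · Andrade: $16,270 · Sato: $7,900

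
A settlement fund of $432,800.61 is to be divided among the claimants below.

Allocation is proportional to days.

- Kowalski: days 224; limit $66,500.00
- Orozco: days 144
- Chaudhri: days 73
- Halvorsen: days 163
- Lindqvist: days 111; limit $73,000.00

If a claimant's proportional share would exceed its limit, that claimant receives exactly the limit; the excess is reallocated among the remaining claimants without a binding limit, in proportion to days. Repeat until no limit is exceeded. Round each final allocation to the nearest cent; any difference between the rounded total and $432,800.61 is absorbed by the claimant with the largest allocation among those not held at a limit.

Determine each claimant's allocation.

Kowalski: $66,500.00 · Orozco: $111,145.49 · Chaudhri: $56,344.59 · Halvorsen: $125,810.53 · Lindqvist: $73,000.00

Days total: 715.
Pro-rata shares before constraints: Kowalski 135,590.6806; Orozco 87,165.4375; Chaudhri 44,188.0343; Halvorsen 98,666.4328; Lindqvist 67,190.0248.
Capped: Kowalski ($66,500.00); residual $366,300.61 reallocated over remaining days 491.
Capped: Lindqvist ($73,000.00); residual $293,300.61 reallocated over remaining days 380.
Shares after redistribution: Orozco 111,145.4943 → $111,145.49; Chaudhri 56,344.5909 → $56,344.59; Halvorsen 125,810.5248 → $125,810.52.
Rounding difference +$0.01 applied to Halvorsen → $125,810.53.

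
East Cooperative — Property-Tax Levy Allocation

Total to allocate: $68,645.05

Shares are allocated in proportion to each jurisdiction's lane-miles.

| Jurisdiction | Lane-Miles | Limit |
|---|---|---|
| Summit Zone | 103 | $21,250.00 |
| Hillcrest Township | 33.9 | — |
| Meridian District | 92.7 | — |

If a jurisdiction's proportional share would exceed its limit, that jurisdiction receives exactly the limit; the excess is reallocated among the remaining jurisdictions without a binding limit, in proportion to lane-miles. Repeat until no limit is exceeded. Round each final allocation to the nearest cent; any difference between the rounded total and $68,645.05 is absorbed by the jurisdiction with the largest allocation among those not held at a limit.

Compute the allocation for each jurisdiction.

Sum of lane-miles: 229.6.
Pro-rata shares before constraints: Summit Zone 30,794.6000; Hillcrest Township 10,135.3101; Meridian District 27,715.1400.
Capped: Summit Zone ($21,250.00); balance $47,395.05 reallocated over remaining lane-miles 126.6.
Remaining shares: Hillcrest Township 12,691.0916 → $12,691.09; Meridian District 34,703.9584 → $34,703.96.

Summit Zone: $21,250.00 | Hillcrest Township: $12,691.09 | Meridian District: $34,703.96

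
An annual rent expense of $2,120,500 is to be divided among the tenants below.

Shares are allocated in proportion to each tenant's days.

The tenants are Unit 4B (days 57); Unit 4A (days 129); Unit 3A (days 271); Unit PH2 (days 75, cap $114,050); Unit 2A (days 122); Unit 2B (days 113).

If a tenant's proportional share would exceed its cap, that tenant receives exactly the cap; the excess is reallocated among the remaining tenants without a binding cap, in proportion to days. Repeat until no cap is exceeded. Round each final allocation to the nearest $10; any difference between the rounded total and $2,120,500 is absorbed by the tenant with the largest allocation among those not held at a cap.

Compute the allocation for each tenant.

Unit 4B: $165,270; Unit 4A: $374,030; Unit 3A: $785,770; Unit PH2: $114,050; Unit 2A: $353,740; Unit 2B: $327,640

Days total: 767.
Pro-rata shares before constraints: Unit 4B 157,586.05; Unit 4A 356,642.11; Unit 3A 749,224.90; Unit PH2 207,350.07; Unit 2A 337,289.44; Unit 2B 312,407.43.
Held at cap: Unit PH2 ($114,050); remaining pool $2,006,450 reallocated over remaining days 692.
Redistributed shares: Unit 4B 165,271.17 → $165,270; Unit 4A 374,034.75 → $374,030; Unit 3A 785,762.93 → $785,760; Unit 2A 353,738.29 → $353,740; Unit 2B 327,642.85 → $327,640.
Rounding difference +$10 applied to Unit 3A → $785,770.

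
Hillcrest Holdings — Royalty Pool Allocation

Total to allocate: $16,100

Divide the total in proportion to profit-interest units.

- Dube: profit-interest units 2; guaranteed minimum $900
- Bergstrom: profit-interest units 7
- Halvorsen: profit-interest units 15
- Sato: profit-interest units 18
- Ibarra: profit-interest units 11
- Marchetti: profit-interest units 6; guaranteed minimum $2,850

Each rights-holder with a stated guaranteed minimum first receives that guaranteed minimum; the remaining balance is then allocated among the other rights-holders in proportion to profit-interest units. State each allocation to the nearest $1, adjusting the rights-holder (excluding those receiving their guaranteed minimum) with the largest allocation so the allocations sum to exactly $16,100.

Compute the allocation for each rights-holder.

Dube: $900 | Bergstrom: $1,695 | Halvorsen: $3,632 | Sato: $4,359 | Ibarra: $2,664 | Marchetti: $2,850

Guaranteed amounts: Dube $900; Marchetti $2,850. Remaining pool $12,350.
Remaining pool split over remaining profit-interest units 51: Bergstrom 1,695.10 → $1,695; Halvorsen 3,632.35 → $3,632; Sato 4,358.82 → $4,359; Ibarra 2,663.73 → $2,664.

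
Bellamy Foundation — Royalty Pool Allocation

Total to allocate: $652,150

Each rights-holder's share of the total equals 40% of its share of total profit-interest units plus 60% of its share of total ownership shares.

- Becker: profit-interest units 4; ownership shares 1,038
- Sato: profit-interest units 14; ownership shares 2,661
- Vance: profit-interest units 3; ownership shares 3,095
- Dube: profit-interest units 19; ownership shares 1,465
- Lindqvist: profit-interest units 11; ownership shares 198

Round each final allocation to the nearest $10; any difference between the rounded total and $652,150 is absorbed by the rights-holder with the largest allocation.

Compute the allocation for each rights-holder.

Becker: $68,490; Sato: $194,720; Vance: $158,540; Dube: $164,970; Lindqvist: $65,430

Profit-interest units total 51; ownership shares total 8,457.
Combined weights (40% profit-interest units + 60% ownership shares): Becker 0.1050; Sato 0.2986; Vance 0.2431; Dube 0.2530; Lindqvist 0.1003.
Pro-rata amounts: Becker 68,485.98; Sato 194,728.25; Vance 158,544.72; Dube 164,966.02; Lindqvist 65,425.02.
After rounding ($10): Becker $68,490; Sato $194,730; Vance $158,540; Dube $164,970; Lindqvist $65,430. Sum = $652,160.
Difference $652,150 − $652,160 = −$10 applied to largest allocation (Sato): Sato becomes $194,720.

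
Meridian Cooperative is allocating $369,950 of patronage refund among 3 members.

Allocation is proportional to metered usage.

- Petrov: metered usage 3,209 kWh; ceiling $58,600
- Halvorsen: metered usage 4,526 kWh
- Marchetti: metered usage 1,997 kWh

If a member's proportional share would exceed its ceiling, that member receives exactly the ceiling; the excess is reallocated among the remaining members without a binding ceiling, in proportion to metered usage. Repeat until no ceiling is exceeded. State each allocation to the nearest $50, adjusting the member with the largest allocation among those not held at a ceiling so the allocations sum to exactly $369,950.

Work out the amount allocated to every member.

Petrov: $58,600 | Halvorsen: $216,050 | Marchetti: $95,300

Total metered usage = 9,732.
Unconstrained shares: Petrov 121,986.18; Halvorsen 172,050.32; Marchetti 75,913.50.
Held at cap: Petrov ($58,600); remaining pool $311,350 reallocated over remaining metered usage 6,523.
Redistributed shares: Halvorsen 216,030.98 → $216,050; Marchetti 95,319.02 → $95,300.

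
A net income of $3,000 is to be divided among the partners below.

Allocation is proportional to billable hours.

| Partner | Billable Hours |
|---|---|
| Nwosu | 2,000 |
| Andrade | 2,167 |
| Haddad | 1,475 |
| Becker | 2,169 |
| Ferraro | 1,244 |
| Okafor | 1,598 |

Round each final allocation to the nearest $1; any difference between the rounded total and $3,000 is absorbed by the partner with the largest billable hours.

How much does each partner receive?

Total billable hours = 10,653.
Unrounded shares: Nwosu 2,000/10,653 × $3,000 = 563.22; Andrade 2,167/10,653 × $3,000 = 610.25; Haddad 1,475/10,653 × $3,000 = 415.38; Becker 2,169/10,653 × $3,000 = 610.81; Ferraro 1,244/10,653 × $3,000 = 350.32; Okafor 1,598/10,653 × $3,000 = 450.01.
Rounded to nearest $1: Nwosu $563; Andrade $610; Haddad $415; Becker $611; Ferraro $350; Okafor $450. Sum = $2,999.
Difference $3,000 − $2,999 = +$1 applied to largest billable hours (Becker): Becker becomes $612.

Nwosu: $563 | Andrade: $610 | Haddad: $415 | Becker: $612 | Ferraro: $350 | Okafor: $450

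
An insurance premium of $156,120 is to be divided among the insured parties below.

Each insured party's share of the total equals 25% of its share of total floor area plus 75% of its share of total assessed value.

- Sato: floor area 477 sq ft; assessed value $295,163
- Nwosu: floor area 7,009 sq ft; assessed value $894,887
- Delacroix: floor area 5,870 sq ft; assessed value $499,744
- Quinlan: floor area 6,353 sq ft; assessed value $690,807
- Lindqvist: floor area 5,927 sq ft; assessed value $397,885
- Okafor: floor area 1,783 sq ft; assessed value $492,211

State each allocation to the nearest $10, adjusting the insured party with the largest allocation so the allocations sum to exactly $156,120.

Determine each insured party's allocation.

Floor area total 27,419; assessed value total 3,270,697.
Blended shares (25% floor area + 75% assessed value): Sato 0.0720; Nwosu 0.2691; Delacroix 0.1681; Quinlan 0.2163; Lindqvist 0.1453; Okafor 0.1291.
Raw shares: Sato 11,245.74; Nwosu 42,013.76; Delacroix 26,246.43; Quinlan 33,773.97; Lindqvist 22,681.05; Okafor 20,159.05.
At nearest $10: Sato $11,250; Nwosu $42,010; Delacroix $26,250; Quinlan $33,770; Lindqvist $22,680; Okafor $20,160. Sum = $156,120.
No rounding difference to absorb.

Sato: $11,250 | Nwosu: $42,010 | Delacroix: $26,250 | Quinlan: $33,770 | Lindqvist: $22,680 | Okafor: $20,160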